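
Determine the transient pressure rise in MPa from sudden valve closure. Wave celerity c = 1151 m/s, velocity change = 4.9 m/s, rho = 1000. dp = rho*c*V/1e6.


dp = 1000 * 1151 * 4.9 / 1e6 = 5.6399 MPa


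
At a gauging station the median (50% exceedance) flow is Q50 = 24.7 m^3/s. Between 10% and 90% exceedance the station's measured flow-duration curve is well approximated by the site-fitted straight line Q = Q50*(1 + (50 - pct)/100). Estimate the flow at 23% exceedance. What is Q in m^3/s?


Q = 24.7 * (1 + (50 - 23)/100) = 31.3690 m^3/s


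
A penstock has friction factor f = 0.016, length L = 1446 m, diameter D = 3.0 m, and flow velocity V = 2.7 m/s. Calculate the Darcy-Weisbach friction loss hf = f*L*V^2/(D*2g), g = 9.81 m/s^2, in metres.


hf = 0.016 * 1446 * 2.7^2 / (3.0 * 2 * 9.81) = 2.8655 m


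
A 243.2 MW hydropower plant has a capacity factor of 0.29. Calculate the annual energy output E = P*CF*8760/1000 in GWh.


E = 243.2 * 0.29 * 8760 / 1000 = 617.8253 GWh


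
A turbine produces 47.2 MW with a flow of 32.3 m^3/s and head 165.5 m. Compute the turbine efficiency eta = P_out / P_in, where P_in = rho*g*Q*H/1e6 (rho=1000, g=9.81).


P_in = 1000 * 9.81 * 32.3 * 165.5 / 1e6 = 52.4408 MW
eta = 47.2 / 52.4408 = 0.9001


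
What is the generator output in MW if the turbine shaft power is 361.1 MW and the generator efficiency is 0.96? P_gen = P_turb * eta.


P_gen = 361.1 * 0.96 = 346.6560 MW


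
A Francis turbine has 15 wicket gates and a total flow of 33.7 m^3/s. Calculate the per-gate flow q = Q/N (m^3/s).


q = 33.7 / 15 = 2.2467 m^3/s


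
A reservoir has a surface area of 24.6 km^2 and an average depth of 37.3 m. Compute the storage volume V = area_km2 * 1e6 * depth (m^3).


V = 24.6 * 1e6 * 37.3 = 9.1758e+08 m^3


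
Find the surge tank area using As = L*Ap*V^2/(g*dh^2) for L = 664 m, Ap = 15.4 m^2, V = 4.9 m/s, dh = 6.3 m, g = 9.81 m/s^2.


As = 664 * 15.4 * 4.9^2 / (9.81 * 6.3^2) = 630.5664 m^2


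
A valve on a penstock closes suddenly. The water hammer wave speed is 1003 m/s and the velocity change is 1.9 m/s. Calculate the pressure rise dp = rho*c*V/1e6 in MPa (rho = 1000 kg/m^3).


dp = 1000 * 1003 * 1.9 / 1e6 = 1.9057 MPa


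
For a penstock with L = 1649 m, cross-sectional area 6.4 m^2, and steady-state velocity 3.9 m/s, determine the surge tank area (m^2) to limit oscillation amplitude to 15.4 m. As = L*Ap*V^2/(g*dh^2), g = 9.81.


As = 1649 * 6.4 * 3.9^2 / (9.81 * 15.4^2) = 68.9953 m^2


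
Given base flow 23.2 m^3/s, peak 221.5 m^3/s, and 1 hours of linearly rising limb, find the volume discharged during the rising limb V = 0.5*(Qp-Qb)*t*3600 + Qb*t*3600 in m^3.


V = 0.5*(221.5 - 23.2)*1*3600 + 23.2*1*3600 = 440460.0000 m^3


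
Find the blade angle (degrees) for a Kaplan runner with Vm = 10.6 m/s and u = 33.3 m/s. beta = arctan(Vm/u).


beta = arctan(10.6 / 33.3) = 17.6572 degrees


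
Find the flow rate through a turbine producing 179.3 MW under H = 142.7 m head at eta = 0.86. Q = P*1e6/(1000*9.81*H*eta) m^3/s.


Q = 179.3 * 1e6 / (1000 * 9.81 * 142.7 * 0.86) = 148.9323 m^3/s


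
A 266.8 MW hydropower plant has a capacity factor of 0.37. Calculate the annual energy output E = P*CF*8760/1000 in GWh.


E = 266.8 * 0.37 * 8760 / 1000 = 864.7522 GWh


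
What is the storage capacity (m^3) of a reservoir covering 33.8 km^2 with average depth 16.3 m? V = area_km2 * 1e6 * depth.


V = 33.8 * 1e6 * 16.3 = 5.5094e+08 m^3


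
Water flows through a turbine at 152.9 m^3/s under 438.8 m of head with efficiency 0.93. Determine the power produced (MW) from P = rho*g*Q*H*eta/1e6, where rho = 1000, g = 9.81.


P = 1000 * 9.81 * 152.9 * 438.8 * 0.93 / 1e6 = 612.1052 MW


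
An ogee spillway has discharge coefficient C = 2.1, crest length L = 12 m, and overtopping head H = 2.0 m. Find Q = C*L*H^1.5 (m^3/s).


Q = 2.1 * 12 * 2.0^1.5 = 71.2764 m^3/s


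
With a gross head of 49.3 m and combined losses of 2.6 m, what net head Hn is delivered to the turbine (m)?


Hn = 49.3 - 2.6 = 46.7000 m


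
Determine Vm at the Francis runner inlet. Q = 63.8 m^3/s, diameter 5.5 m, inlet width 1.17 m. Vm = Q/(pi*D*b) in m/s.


Vm = 63.8 / (pi * 5.5 * 1.17) = 3.1559 m/s


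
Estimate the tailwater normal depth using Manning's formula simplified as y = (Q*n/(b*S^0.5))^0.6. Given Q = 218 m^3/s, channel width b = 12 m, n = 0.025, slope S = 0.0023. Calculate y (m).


y = (218 * 0.025 / (12 * 0.0023^0.5))^0.6 = 3.8531 m


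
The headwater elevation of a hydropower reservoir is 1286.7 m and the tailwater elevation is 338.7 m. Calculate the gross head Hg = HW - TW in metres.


Hg = 1286.7 - 338.7 = 948.0000 m


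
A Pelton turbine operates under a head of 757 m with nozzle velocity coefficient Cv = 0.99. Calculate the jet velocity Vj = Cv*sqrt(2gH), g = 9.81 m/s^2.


Vj = 0.99 * sqrt(2*9.81*757) = 120.6515 m/s


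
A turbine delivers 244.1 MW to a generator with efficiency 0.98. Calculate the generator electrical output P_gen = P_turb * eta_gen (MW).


P_gen = 244.1 * 0.98 = 239.2180 MW


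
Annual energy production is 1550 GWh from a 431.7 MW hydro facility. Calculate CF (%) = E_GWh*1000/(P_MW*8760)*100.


CF = 1550 * 1000 / (431.7 * 8760) * 100 = 40.9869 %


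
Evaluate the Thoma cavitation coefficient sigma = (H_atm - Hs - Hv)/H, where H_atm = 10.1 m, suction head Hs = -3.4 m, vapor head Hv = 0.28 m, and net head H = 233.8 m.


sigma = (10.1 - (-3.4) - 0.28) / 233.8 = 0.0565


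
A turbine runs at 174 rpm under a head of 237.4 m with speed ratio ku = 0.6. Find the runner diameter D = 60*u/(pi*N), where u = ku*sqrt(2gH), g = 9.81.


u = 0.6 * sqrt(2*9.81*237.4) = 40.9488 m/s
D = 60 * 40.9488 / (pi * 174) = 4.4946 m


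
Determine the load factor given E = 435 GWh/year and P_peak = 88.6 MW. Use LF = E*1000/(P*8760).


LF = 435 * 1000 / (88.6 * 8760) = 0.5605


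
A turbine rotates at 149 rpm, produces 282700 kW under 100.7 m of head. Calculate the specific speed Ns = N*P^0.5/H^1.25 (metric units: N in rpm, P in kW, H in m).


Ns = 149 * 282700^0.5 / 100.7^1.25 = 248.3490


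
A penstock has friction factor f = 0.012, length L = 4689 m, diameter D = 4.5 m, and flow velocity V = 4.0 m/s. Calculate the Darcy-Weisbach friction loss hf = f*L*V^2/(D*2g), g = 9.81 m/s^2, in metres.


hf = 0.012 * 4689 * 4.0^2 / (4.5 * 2 * 9.81) = 10.1969 m


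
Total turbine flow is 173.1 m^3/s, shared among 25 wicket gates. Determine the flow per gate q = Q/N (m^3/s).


q = 173.1 / 25 = 6.9240 m^3/s


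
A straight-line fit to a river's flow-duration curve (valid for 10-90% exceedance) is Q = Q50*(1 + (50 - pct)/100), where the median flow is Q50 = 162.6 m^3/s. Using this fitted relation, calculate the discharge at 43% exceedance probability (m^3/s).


Q = 162.6 * (1 + (50 - 43)/100) = 173.9820 m^3/s


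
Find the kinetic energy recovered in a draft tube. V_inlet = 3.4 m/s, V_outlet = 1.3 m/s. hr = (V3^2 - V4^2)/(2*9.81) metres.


hr = (3.4^2 - 1.3^2) / (2*9.81) = 0.5031 m


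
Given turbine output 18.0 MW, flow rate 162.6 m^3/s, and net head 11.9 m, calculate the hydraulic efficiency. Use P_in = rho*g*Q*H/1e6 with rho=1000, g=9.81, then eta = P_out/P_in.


P_in = 1000 * 9.81 * 162.6 * 11.9 / 1e6 = 18.9818 MW
eta = 18.0 / 18.9818 = 0.9483


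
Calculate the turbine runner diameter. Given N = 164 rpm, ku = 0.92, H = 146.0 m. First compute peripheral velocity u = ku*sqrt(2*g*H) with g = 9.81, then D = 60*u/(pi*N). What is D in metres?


u = 0.92 * sqrt(2*9.81*146.0) = 49.2395 m/s
D = 60 * 49.2395 / (pi * 164) = 5.7342 m


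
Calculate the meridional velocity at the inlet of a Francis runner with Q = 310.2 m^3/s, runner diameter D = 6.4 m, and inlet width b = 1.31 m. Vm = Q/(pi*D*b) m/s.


Vm = 310.2 / (pi * 6.4 * 1.31) = 11.7772 m/s


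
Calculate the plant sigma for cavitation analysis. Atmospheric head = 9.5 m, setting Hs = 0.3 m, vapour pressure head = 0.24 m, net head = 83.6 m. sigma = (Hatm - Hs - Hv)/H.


sigma = (9.5 - 0.3 - 0.24) / 83.6 = 0.1072


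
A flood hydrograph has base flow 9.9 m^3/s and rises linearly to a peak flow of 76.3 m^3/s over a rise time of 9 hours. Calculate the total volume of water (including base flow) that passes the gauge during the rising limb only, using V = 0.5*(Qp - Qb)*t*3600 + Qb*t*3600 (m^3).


V = 0.5*(76.3 - 9.9)*9*3600 + 9.9*9*3600 = 1.3964e+06 m^3


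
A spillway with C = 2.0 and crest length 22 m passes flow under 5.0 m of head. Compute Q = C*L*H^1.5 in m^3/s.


Q = 2.0 * 22 * 5.0^1.5 = 491.9350 m^3/s


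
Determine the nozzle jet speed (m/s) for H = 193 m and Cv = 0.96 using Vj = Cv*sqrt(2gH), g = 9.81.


Vj = 0.96 * sqrt(2*9.81*193) = 59.0744 m/s


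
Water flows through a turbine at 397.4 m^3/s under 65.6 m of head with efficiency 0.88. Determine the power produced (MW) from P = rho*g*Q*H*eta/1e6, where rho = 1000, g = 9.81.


P = 1000 * 9.81 * 397.4 * 65.6 * 0.88 / 1e6 = 225.0523 MW


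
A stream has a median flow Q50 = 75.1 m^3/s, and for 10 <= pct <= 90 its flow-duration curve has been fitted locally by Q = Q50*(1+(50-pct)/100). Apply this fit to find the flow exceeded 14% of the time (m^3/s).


Q = 75.1 * (1 + (50 - 14)/100) = 102.1360 m^3/s


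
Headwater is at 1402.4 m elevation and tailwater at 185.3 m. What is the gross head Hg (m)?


Hg = 1402.4 - 185.3 = 1217.1000 m


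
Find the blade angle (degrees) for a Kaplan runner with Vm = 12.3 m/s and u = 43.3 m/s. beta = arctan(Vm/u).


beta = arctan(12.3 / 43.3) = 15.8580 degrees


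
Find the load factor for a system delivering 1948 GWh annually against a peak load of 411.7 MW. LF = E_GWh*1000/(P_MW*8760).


LF = 1948 * 1000 / (411.7 * 8760) = 0.5401


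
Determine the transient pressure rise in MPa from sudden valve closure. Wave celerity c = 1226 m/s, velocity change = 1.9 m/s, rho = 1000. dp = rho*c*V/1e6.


dp = 1000 * 1226 * 1.9 / 1e6 = 2.3294 MPa


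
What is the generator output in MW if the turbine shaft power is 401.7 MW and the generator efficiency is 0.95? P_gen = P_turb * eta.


P_gen = 401.7 * 0.95 = 381.6150 MW


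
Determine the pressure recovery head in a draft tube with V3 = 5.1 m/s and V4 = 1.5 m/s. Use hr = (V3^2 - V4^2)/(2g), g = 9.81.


hr = (5.1^2 - 1.5^2) / (2*9.81) = 1.2110 m


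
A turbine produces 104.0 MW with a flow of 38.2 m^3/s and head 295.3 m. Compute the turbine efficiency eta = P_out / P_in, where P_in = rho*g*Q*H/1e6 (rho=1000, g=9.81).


P_in = 1000 * 9.81 * 38.2 * 295.3 / 1e6 = 110.6613 MW
eta = 104.0 / 110.6613 = 0.9398


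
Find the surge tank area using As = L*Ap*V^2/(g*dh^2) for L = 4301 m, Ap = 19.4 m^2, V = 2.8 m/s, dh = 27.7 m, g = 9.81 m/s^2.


As = 4301 * 19.4 * 2.8^2 / (9.81 * 27.7^2) = 86.9078 m^2


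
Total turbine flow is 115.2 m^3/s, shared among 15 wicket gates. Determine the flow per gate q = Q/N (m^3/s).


q = 115.2 / 15 = 7.6800 m^3/s


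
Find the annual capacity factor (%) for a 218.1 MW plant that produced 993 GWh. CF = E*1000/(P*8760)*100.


CF = 993 * 1000 / (218.1 * 8760) * 100 = 51.9744 %


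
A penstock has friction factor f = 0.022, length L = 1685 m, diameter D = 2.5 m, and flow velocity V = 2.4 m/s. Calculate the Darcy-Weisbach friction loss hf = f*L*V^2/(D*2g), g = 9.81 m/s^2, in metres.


hf = 0.022 * 1685 * 2.4^2 / (2.5 * 2 * 9.81) = 4.3532 m


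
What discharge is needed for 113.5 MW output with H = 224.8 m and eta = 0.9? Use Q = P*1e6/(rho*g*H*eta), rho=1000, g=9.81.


Q = 113.5 * 1e6 / (1000 * 9.81 * 224.8 * 0.9) = 57.1858 m^3/s


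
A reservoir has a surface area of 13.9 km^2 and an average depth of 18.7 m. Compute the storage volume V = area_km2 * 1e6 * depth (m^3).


V = 13.9 * 1e6 * 18.7 = 2.5993e+08 m^3


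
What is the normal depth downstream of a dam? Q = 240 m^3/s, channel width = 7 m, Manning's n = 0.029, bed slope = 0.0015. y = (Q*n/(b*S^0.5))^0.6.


y = (240 * 0.029 / (7 * 0.0015^0.5))^0.6 = 7.0094 m


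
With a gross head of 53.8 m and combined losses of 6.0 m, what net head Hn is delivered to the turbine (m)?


Hn = 53.8 - 6.0 = 47.8000 m


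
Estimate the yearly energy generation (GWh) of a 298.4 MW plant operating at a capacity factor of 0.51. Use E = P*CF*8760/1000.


E = 298.4 * 0.51 * 8760 / 1000 = 1333.1318 GWh


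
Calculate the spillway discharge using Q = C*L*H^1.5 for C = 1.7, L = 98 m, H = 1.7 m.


Q = 1.7 * 98 * 1.7^1.5 = 369.2737 m^3/s


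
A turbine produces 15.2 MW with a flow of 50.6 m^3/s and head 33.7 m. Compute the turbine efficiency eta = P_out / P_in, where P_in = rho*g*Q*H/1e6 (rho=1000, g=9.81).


P_in = 1000 * 9.81 * 50.6 * 33.7 / 1e6 = 16.7282 MW
eta = 15.2 / 16.7282 = 0.9086


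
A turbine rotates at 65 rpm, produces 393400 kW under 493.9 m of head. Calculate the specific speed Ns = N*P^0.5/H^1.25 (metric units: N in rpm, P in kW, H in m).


Ns = 65 * 393400^0.5 / 493.9^1.25 = 17.5098


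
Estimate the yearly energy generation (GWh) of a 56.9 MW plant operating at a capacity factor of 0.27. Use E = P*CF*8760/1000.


E = 56.9 * 0.27 * 8760 / 1000 = 134.5799 GWh


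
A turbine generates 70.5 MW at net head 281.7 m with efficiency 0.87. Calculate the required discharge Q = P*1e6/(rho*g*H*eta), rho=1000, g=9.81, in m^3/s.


Q = 70.5 * 1e6 / (1000 * 9.81 * 281.7 * 0.87) = 29.3234 m^3/s


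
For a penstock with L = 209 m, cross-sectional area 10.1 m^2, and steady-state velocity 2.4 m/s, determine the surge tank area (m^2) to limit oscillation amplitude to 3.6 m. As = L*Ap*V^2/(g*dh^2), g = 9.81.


As = 209 * 10.1 * 2.4^2 / (9.81 * 3.6^2) = 95.6348 m^2


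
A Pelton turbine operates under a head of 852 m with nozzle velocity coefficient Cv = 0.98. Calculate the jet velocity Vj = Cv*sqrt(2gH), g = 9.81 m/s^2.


Vj = 0.98 * sqrt(2*9.81*852) = 126.7055 m/s


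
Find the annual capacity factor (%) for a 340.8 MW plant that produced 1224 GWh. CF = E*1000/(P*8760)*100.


CF = 1224 * 1000 / (340.8 * 8760) * 100 = 40.9994 %


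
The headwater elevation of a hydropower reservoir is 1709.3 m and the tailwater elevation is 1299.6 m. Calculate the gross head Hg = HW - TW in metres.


Hg = 1709.3 - 1299.6 = 409.7000 m


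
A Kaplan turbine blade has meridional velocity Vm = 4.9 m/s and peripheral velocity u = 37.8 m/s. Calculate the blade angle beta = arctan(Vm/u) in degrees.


beta = arctan(4.9 / 37.8) = 7.3860 degrees


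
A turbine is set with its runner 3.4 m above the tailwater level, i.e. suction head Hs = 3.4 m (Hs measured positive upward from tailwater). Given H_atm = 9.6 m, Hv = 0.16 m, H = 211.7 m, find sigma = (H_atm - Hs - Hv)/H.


sigma = (9.6 - 3.4 - 0.16) / 211.7 = 0.0285


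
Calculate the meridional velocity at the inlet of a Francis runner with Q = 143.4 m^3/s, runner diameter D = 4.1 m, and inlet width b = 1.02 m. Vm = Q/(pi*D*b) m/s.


Vm = 143.4 / (pi * 4.1 * 1.02) = 10.9148 m/s


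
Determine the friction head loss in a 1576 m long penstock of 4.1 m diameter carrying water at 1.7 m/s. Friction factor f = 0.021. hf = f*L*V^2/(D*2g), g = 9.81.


hf = 0.021 * 1576 * 1.7^2 / (4.1 * 2 * 9.81) = 1.1890 m


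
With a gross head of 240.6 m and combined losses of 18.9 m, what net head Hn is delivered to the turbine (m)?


Hn = 240.6 - 18.9 = 221.7000 m


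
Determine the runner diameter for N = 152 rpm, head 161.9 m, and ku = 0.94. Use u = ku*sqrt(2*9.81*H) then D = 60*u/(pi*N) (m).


u = 0.94 * sqrt(2*9.81*161.9) = 52.9786 m/s
D = 60 * 52.9786 / (pi * 152) = 6.6567 m


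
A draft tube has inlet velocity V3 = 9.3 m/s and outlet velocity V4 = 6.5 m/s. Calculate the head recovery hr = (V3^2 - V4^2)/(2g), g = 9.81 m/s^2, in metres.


hr = (9.3^2 - 6.5^2) / (2*9.81) = 2.2548 m


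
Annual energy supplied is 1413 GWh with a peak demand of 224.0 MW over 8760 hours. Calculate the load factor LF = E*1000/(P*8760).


LF = 1413 * 1000 / (224.0 * 8760) = 0.7201


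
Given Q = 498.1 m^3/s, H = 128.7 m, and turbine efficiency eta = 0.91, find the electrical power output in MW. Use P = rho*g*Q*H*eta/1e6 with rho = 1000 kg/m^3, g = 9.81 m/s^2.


P = 1000 * 9.81 * 498.1 * 128.7 * 0.91 / 1e6 = 572.2759 MW


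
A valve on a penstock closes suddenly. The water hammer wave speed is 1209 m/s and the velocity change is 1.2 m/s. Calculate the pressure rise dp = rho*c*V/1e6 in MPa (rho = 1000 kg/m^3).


dp = 1000 * 1209 * 1.2 / 1e6 = 1.4508 MPa


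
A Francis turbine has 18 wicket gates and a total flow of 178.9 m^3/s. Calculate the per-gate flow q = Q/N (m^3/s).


q = 178.9 / 18 = 9.9389 m^3/s


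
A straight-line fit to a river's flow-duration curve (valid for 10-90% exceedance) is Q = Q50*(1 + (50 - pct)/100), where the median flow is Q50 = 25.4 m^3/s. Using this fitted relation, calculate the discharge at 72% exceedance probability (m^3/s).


Q = 25.4 * (1 + (50 - 72)/100) = 19.8120 m^3/s


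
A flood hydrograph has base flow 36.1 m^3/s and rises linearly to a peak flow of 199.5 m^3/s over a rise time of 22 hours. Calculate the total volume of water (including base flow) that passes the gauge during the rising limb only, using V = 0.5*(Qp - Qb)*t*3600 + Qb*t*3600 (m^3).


V = 0.5*(199.5 - 36.1)*22*3600 + 36.1*22*3600 = 9.3298e+06 m^3


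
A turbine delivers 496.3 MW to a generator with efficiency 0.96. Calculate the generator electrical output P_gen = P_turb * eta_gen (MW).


P_gen = 496.3 * 0.96 = 476.4480 MW


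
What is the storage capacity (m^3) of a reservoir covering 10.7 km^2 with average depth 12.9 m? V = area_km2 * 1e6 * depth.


V = 10.7 * 1e6 * 12.9 = 1.3803e+08 m^3


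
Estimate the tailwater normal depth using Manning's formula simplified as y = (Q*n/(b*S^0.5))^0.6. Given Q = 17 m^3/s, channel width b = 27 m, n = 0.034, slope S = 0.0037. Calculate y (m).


y = (17 * 0.034 / (27 * 0.0037^0.5))^0.6 = 0.5344 m


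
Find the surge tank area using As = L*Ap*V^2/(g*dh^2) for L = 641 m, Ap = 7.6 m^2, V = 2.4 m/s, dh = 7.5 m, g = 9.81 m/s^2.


As = 641 * 7.6 * 2.4^2 / (9.81 * 7.5^2) = 50.8514 m^2


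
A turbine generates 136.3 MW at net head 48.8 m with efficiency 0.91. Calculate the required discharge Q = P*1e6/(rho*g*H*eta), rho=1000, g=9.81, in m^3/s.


Q = 136.3 * 1e6 / (1000 * 9.81 * 48.8 * 0.91) = 312.8712 m^3/s


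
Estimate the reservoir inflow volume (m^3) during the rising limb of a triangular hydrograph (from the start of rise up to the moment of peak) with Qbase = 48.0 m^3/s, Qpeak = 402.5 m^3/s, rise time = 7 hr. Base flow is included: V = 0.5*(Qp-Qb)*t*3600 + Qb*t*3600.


V = 0.5*(402.5 - 48.0)*7*3600 + 48.0*7*3600 = 5.6763e+06 m^3


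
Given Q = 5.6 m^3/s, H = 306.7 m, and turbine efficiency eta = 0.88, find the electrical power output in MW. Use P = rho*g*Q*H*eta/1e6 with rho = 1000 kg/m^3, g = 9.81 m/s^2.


P = 1000 * 9.81 * 5.6 * 306.7 * 0.88 / 1e6 = 14.8270 MW


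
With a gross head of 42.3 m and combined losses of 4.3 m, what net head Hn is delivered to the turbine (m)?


Hn = 42.3 - 4.3 = 38.0000 m


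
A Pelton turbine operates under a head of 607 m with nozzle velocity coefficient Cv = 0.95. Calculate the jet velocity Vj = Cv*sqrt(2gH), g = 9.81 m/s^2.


Vj = 0.95 * sqrt(2*9.81*607) = 103.6734 m/s


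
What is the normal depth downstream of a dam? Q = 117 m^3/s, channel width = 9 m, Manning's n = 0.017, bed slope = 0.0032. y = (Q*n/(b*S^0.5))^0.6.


y = (117 * 0.017 / (9 * 0.0032^0.5))^0.6 = 2.2651 m


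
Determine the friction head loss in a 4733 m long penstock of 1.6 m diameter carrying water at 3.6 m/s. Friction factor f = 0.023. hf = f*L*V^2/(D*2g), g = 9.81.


hf = 0.023 * 4733 * 3.6^2 / (1.6 * 2 * 9.81) = 44.9418 m


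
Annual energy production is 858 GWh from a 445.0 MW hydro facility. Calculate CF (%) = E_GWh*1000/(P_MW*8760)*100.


CF = 858 * 1000 / (445.0 * 8760) * 100 = 22.0102 %


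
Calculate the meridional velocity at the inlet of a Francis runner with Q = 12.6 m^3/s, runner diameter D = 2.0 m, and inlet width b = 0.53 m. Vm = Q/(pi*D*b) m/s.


Vm = 12.6 / (pi * 2.0 * 0.53) = 3.7837 m/s


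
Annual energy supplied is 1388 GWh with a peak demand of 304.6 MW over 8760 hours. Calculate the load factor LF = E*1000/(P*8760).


LF = 1388 * 1000 / (304.6 * 8760) = 0.5202


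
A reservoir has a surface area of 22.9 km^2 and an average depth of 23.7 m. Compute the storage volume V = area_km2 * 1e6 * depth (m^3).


V = 22.9 * 1e6 * 23.7 = 5.4273e+08 m^3


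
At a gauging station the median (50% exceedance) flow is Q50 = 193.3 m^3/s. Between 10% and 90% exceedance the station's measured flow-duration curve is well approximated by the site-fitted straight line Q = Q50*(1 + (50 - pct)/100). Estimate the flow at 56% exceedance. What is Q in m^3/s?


Q = 193.3 * (1 + (50 - 56)/100) = 181.7020 m^3/s


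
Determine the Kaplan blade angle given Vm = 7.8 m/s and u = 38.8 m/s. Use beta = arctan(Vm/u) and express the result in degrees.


beta = arctan(7.8 / 38.8) = 11.3667 degrees


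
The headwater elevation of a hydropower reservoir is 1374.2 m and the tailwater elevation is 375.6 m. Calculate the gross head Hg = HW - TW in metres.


Hg = 1374.2 - 375.6 = 998.6000 m


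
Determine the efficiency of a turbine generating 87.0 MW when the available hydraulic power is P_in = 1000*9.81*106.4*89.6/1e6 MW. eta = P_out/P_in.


P_in = 1000 * 9.81 * 106.4 * 89.6 / 1e6 = 93.5230 MW
eta = 87.0 / 93.5230 = 0.9303


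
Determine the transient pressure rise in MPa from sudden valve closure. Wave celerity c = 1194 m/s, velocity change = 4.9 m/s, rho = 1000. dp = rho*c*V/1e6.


dp = 1000 * 1194 * 4.9 / 1e6 = 5.8506 MPa


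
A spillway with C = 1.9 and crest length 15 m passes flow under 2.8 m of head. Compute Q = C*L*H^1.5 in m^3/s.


Q = 1.9 * 15 * 2.8^1.5 = 133.5309 m^3/s


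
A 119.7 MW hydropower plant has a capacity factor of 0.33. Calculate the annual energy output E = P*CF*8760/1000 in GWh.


E = 119.7 * 0.33 * 8760 / 1000 = 346.0288 GWh


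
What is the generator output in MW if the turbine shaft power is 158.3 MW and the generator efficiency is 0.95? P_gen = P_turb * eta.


P_gen = 158.3 * 0.95 = 150.3850 MW


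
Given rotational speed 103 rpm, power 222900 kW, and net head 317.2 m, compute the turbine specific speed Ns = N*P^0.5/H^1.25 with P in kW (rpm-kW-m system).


Ns = 103 * 222900^0.5 / 317.2^1.25 = 36.3267


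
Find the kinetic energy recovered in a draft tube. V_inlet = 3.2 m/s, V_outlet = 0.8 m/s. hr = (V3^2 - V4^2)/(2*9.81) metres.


hr = (3.2^2 - 0.8^2) / (2*9.81) = 0.4893 m


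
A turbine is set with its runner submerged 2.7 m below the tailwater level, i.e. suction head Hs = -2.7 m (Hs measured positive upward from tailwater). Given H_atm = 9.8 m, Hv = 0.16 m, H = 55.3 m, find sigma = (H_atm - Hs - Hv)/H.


sigma = (9.8 - (-2.7) - 0.16) / 55.3 = 0.2231


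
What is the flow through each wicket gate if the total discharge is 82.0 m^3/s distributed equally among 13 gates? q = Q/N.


q = 82.0 / 13 = 6.3077 m^3/s


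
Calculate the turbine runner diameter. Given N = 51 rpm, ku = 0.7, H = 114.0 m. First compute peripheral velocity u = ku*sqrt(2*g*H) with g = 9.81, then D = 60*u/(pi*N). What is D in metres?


u = 0.7 * sqrt(2*9.81*114.0) = 33.1055 m/s
D = 60 * 33.1055 / (pi * 51) = 12.3974 m


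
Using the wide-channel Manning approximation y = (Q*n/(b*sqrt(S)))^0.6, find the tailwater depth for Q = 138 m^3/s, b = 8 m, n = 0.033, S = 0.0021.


y = (138 * 0.033 / (8 * 0.0021^0.5))^0.6 = 4.5344 m


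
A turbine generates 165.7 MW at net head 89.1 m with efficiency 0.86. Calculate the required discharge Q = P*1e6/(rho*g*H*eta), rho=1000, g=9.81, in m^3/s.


Q = 165.7 * 1e6 / (1000 * 9.81 * 89.1 * 0.86) = 220.4334 m^3/s


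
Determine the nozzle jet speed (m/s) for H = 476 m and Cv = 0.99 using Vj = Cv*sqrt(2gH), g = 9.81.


Vj = 0.99 * sqrt(2*9.81*476) = 95.6727 m/s


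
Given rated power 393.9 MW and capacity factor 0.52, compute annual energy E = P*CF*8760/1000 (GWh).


E = 393.9 * 0.52 * 8760 / 1000 = 1794.2933 GWh


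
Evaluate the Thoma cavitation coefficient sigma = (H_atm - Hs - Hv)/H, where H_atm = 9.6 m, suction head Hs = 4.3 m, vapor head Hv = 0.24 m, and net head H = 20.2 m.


sigma = (9.6 - 4.3 - 0.24) / 20.2 = 0.2505


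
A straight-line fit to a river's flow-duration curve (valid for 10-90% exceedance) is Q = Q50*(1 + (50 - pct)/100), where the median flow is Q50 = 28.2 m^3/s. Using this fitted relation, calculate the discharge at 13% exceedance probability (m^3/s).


Q = 28.2 * (1 + (50 - 13)/100) = 38.6340 m^3/s


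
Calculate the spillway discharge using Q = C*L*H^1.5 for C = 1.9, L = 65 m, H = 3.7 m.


Q = 1.9 * 65 * 3.7^1.5 = 878.9609 m^3/s


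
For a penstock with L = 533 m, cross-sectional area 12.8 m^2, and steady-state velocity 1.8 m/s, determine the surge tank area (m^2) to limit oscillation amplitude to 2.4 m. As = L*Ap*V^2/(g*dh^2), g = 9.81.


As = 533 * 12.8 * 1.8^2 / (9.81 * 2.4^2) = 391.1927 m^2


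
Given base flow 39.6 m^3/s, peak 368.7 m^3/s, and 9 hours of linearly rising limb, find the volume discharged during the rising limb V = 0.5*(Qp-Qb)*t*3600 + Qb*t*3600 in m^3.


V = 0.5*(368.7 - 39.6)*9*3600 + 39.6*9*3600 = 6.6145e+06 m^3


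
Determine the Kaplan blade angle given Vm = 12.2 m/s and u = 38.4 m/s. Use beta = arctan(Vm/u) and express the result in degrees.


beta = arctan(12.2 / 38.4) = 17.6255 degrees


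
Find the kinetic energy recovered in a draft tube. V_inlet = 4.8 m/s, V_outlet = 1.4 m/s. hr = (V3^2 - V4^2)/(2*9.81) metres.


hr = (4.8^2 - 1.4^2) / (2*9.81) = 1.0744 m


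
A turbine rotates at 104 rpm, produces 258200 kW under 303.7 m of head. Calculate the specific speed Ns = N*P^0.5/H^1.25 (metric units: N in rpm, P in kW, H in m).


Ns = 104 * 258200^0.5 / 303.7^1.25 = 41.6827


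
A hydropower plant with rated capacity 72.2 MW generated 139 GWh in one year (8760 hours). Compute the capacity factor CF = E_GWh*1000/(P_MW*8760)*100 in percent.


CF = 139 * 1000 / (72.2 * 8760) * 100 = 21.9773 %


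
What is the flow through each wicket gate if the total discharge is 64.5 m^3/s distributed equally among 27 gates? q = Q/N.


q = 64.5 / 27 = 2.3889 m^3/s


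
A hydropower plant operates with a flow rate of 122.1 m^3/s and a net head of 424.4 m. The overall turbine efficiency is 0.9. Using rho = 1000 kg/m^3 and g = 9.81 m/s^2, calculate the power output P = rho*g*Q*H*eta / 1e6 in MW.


P = 1000 * 9.81 * 122.1 * 424.4 * 0.9 / 1e6 = 457.5121 MW


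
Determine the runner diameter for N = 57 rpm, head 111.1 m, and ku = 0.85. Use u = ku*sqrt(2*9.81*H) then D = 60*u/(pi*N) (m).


u = 0.85 * sqrt(2*9.81*111.1) = 39.6849 m/s
D = 60 * 39.6849 / (pi * 57) = 13.2969 m


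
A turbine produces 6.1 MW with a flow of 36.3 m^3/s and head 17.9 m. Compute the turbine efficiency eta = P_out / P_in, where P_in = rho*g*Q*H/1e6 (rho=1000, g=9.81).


P_in = 1000 * 9.81 * 36.3 * 17.9 / 1e6 = 6.3742 MW
eta = 6.1 / 6.3742 = 0.9570


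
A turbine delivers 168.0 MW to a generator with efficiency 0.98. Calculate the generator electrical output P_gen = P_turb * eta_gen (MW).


P_gen = 168.0 * 0.98 = 164.6400 MW


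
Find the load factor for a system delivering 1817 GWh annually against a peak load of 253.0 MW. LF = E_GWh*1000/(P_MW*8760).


LF = 1817 * 1000 / (253.0 * 8760) = 0.8198


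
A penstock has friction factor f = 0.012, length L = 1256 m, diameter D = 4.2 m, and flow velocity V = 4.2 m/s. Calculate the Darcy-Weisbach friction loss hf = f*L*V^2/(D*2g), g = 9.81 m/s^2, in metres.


hf = 0.012 * 1256 * 4.2^2 / (4.2 * 2 * 9.81) = 3.2264 m


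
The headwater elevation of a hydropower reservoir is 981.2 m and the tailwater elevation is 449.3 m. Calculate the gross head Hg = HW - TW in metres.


Hg = 981.2 - 449.3 = 531.9000 m


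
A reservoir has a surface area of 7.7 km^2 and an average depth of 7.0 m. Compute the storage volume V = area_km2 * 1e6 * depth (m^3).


V = 7.7 * 1e6 * 7.0 = 5.3900e+07 m^3


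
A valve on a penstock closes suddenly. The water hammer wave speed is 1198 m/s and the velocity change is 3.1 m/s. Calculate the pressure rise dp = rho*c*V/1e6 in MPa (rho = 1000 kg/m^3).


dp = 1000 * 1198 * 3.1 / 1e6 = 3.7138 MPa


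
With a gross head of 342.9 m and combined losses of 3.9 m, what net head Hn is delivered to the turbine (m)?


Hn = 342.9 - 3.9 = 339.0000 m


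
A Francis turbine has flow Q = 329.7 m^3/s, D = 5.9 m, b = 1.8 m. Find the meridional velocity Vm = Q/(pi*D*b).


Vm = 329.7 / (pi * 5.9 * 1.8) = 9.8820 m/s


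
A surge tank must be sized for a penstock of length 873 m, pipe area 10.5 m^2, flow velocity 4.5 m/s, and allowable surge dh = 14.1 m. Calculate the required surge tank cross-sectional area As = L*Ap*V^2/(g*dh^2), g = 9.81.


As = 873 * 10.5 * 4.5^2 / (9.81 * 14.1^2) = 95.1747 m^2


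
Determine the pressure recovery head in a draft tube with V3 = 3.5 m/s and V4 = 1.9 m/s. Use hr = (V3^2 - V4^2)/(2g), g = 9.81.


hr = (3.5^2 - 1.9^2) / (2*9.81) = 0.4404 m


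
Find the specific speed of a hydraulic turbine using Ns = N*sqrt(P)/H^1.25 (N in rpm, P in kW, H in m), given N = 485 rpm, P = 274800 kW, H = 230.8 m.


Ns = 485 * 274800^0.5 / 230.8^1.25 = 282.6216


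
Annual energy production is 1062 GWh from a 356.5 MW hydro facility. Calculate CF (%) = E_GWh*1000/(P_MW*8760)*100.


CF = 1062 * 1000 / (356.5 * 8760) * 100 = 34.0064 %


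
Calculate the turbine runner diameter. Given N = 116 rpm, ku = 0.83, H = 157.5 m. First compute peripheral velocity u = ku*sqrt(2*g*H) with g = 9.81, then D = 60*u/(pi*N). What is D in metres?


u = 0.83 * sqrt(2*9.81*157.5) = 46.1390 m/s
D = 60 * 46.1390 / (pi * 116) = 7.5965 m


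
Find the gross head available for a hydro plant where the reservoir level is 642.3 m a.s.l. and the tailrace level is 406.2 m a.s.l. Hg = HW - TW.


Hg = 642.3 - 406.2 = 236.1000 m


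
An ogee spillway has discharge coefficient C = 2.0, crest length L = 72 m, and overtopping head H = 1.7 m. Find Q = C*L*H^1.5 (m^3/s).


Q = 2.0 * 72 * 1.7^1.5 = 319.1801 m^3/s


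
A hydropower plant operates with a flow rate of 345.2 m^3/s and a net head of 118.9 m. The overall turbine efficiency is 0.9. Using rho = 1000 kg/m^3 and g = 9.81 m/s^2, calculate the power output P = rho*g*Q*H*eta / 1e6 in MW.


P = 1000 * 9.81 * 345.2 * 118.9 * 0.9 / 1e6 = 362.3799 MW


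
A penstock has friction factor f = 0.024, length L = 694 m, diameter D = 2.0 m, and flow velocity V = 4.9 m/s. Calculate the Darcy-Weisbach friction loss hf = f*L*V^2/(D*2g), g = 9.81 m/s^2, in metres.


hf = 0.024 * 694 * 4.9^2 / (2.0 * 2 * 9.81) = 10.1914 m


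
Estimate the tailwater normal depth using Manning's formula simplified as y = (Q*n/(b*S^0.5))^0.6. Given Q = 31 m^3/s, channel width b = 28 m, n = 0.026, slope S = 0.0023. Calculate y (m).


y = (31 * 0.026 / (28 * 0.0023^0.5))^0.6 = 0.7362 m


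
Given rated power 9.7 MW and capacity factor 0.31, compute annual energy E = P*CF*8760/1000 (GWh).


E = 9.7 * 0.31 * 8760 / 1000 = 26.3413 GWh


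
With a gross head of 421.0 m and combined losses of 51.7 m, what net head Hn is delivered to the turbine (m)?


Hn = 421.0 - 51.7 = 369.3000 m


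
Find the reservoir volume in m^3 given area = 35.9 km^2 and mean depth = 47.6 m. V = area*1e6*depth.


V = 35.9 * 1e6 * 47.6 = 1.7088e+09 m^3


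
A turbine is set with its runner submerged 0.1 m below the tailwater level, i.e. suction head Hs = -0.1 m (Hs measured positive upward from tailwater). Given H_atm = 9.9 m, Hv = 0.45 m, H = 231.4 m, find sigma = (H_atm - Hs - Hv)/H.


sigma = (9.9 - (-0.1) - 0.45) / 231.4 = 0.0413


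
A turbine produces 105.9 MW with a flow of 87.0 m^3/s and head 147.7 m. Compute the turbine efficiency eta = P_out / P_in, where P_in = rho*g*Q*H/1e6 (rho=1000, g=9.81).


P_in = 1000 * 9.81 * 87.0 * 147.7 / 1e6 = 126.0575 MW
eta = 105.9 / 126.0575 = 0.8401


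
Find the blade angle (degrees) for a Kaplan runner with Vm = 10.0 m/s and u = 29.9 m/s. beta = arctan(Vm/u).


beta = arctan(10.0 / 29.9) = 18.4924 degrees


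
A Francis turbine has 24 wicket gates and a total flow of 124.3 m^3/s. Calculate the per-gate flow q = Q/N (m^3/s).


q = 124.3 / 24 = 5.1792 m^3/s


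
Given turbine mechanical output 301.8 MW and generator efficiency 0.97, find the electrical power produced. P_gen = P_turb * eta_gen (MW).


P_gen = 301.8 * 0.97 = 292.7460 MW


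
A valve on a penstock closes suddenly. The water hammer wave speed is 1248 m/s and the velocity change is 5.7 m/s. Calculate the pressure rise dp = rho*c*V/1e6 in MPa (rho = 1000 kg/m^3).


dp = 1000 * 1248 * 5.7 / 1e6 = 7.1136 MPa


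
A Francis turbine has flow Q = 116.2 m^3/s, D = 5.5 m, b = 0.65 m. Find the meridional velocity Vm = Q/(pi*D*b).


Vm = 116.2 / (pi * 5.5 * 0.65) = 10.3462 m/s


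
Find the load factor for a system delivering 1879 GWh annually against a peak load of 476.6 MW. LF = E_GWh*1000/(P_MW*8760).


LF = 1879 * 1000 / (476.6 * 8760) = 0.4501


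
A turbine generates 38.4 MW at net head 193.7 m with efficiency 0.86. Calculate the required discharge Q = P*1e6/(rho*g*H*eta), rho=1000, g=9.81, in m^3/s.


Q = 38.4 * 1e6 / (1000 * 9.81 * 193.7 * 0.86) = 23.4982 m^3/s


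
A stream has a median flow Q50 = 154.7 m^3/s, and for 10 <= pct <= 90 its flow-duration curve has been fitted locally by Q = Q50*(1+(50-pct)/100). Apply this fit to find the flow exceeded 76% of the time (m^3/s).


Q = 154.7 * (1 + (50 - 76)/100) = 114.4780 m^3/s


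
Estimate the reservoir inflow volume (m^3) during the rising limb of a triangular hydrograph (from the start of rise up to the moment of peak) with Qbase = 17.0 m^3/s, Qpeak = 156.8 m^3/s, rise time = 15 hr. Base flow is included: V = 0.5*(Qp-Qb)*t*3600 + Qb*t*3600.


V = 0.5*(156.8 - 17.0)*15*3600 + 17.0*15*3600 = 4.6926e+06 m^3


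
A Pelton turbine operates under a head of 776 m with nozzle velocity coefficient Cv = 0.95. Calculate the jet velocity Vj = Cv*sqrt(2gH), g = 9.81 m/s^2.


Vj = 0.95 * sqrt(2*9.81*776) = 117.2206 m/s


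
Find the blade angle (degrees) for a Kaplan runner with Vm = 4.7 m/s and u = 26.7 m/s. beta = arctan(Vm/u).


beta = arctan(4.7 / 26.7) = 9.9835 degrees


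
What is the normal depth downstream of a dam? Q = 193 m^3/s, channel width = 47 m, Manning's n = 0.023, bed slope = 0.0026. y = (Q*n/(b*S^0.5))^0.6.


y = (193 * 0.023 / (47 * 0.0026^0.5))^0.6 = 1.4475 m


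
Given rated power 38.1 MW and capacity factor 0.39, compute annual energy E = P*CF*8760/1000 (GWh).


E = 38.1 * 0.39 * 8760 / 1000 = 130.1648 GWh


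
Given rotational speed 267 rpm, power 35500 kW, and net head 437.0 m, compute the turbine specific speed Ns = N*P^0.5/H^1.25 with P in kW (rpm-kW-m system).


Ns = 267 * 35500^0.5 / 437.0^1.25 = 25.1781


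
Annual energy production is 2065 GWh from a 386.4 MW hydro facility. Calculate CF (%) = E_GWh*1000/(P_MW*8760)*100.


CF = 2065 * 1000 / (386.4 * 8760) * 100 = 61.0069 %


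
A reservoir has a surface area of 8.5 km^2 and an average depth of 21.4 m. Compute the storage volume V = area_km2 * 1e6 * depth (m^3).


V = 8.5 * 1e6 * 21.4 = 1.8190e+08 m^3


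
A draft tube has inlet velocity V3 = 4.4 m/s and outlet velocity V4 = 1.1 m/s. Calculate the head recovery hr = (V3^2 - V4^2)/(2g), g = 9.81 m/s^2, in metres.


hr = (4.4^2 - 1.1^2) / (2*9.81) = 0.9251 m


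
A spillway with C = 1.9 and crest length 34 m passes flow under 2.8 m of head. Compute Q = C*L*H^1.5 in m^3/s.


Q = 1.9 * 34 * 2.8^1.5 = 302.6701 m^3/s


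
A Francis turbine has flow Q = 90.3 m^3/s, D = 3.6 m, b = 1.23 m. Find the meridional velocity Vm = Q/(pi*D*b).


Vm = 90.3 / (pi * 3.6 * 1.23) = 6.4913 m/s


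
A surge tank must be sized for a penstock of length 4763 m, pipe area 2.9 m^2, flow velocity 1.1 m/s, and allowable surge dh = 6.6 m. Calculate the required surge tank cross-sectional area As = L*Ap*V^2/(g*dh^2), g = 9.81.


As = 4763 * 2.9 * 1.1^2 / (9.81 * 6.6^2) = 39.1117 m^2


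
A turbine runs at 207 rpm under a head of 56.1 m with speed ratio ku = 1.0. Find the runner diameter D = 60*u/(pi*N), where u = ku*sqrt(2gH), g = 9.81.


u = 1.0 * sqrt(2*9.81*56.1) = 33.1765 m/s
D = 60 * 33.1765 / (pi * 207) = 3.0610 m


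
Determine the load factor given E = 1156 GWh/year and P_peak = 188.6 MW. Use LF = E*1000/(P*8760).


LF = 1156 * 1000 / (188.6 * 8760) = 0.6997


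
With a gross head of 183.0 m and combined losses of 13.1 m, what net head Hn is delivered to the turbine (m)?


Hn = 183.0 - 13.1 = 169.9000 m


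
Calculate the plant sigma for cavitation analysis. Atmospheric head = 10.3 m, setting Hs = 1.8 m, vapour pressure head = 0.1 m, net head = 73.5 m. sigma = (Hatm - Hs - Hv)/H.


sigma = (10.3 - 1.8 - 0.1) / 73.5 = 0.1143


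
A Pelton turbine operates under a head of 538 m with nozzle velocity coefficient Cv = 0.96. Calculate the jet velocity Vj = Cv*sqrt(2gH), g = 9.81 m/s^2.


Vj = 0.96 * sqrt(2*9.81*538) = 98.6306 m/s


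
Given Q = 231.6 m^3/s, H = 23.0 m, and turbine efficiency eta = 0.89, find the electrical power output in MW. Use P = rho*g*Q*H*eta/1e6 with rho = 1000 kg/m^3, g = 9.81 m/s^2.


P = 1000 * 9.81 * 231.6 * 23.0 * 0.89 / 1e6 = 46.5078 MW


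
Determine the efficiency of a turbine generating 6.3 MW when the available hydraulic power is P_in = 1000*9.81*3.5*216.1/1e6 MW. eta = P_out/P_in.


P_in = 1000 * 9.81 * 3.5 * 216.1 / 1e6 = 7.4198 MW
eta = 6.3 / 7.4198 = 0.8491


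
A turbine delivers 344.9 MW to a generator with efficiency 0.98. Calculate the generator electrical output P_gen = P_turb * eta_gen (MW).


P_gen = 344.9 * 0.98 = 338.0020 MW


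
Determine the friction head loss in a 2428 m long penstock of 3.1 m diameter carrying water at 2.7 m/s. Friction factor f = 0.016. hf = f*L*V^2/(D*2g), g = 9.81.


hf = 0.016 * 2428 * 2.7^2 / (3.1 * 2 * 9.81) = 4.6562 m


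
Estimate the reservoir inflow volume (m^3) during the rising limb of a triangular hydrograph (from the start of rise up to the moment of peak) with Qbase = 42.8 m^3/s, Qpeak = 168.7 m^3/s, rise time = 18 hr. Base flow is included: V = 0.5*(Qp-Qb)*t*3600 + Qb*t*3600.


V = 0.5*(168.7 - 42.8)*18*3600 + 42.8*18*3600 = 6.8526e+06 m^3


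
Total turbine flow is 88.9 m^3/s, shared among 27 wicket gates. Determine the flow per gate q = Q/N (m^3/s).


q = 88.9 / 27 = 3.2926 m^3/s


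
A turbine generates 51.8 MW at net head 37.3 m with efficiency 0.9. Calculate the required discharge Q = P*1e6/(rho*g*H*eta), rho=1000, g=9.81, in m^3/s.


Q = 51.8 * 1e6 / (1000 * 9.81 * 37.3 * 0.9) = 157.2930 m^3/s


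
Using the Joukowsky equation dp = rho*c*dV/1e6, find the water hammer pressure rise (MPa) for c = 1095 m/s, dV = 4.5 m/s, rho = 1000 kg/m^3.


dp = 1000 * 1095 * 4.5 / 1e6 = 4.9275 MPa


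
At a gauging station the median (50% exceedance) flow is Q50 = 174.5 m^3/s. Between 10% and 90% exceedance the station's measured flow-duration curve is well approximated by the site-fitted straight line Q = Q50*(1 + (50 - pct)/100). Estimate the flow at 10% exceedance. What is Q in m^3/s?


Q = 174.5 * (1 + (50 - 10)/100) = 244.3000 m^3/s


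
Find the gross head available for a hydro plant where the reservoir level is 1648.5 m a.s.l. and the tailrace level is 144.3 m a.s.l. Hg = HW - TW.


Hg = 1648.5 - 144.3 = 1504.2000 m


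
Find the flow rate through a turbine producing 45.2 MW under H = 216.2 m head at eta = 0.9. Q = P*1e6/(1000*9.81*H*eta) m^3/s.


Q = 45.2 * 1e6 / (1000 * 9.81 * 216.2 * 0.9) = 23.6794 m^3/s
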